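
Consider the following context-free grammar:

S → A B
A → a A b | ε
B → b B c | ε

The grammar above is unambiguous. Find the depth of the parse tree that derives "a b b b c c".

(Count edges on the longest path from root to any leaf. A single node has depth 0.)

4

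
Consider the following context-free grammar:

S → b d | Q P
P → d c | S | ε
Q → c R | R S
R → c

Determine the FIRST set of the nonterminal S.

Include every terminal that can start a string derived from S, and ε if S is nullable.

We compute FIRST(S) using the standard algorithm.
FIRST(P) = {b, c, d, ε}
FIRST(Q) = {c}
FIRST(R) = {c}
FIRST(S) = {b, c}
Therefore, FIRST(S) = {b, c}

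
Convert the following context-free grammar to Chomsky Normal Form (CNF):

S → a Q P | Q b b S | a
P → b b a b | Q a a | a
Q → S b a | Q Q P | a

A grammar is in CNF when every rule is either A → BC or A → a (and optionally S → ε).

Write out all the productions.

TA → a; TB → b; S → a; P → a; Q → a; S → TA X0; X0 → Q P; S → Q X1; X1 → TB X2; X2 → TB S; P → TB X3; X3 → TB X4; X4 → TA TB; P → Q X5; X5 → TA TA; Q → S X6; X6 → TB TA; Q → Q X7; X7 → Q P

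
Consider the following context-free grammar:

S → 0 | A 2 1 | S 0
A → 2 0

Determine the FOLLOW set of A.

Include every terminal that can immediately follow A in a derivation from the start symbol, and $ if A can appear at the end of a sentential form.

We compute FOLLOW(A) using the standard algorithm.
FOLLOW(S) starts with {$}.
FIRST(A) = {2}
FIRST(S) = {0, 2}
FOLLOW(A) = {2}
FOLLOW(S) = {$, 0}
Therefore, FOLLOW(A) = {2}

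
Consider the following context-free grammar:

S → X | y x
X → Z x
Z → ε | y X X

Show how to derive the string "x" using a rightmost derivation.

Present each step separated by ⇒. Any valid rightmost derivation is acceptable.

S ⇒ X ⇒ Z x ⇒ x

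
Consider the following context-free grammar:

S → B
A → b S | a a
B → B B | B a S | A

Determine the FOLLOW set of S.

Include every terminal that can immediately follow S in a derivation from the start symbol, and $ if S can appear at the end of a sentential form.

We compute FOLLOW(S) using the standard algorithm.
FOLLOW(S) starts with {$}.
FIRST(A) = {a, b}
FIRST(B) = {a, b}
FIRST(S) = {a, b}
FOLLOW(A) = {$, a, b}
FOLLOW(B) = {$, a, b}
FOLLOW(S) = {$, a, b}
Therefore, FOLLOW(S) = {$, a, b}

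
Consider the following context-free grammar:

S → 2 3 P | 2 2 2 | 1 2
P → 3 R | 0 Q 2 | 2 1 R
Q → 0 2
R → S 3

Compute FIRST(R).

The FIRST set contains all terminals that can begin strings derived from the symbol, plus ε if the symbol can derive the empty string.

We compute FIRST(R) using the standard algorithm.
FIRST(P) = {0, 2, 3}
FIRST(Q) = {0}
FIRST(R) = {1, 2}
FIRST(S) = {1, 2}
Therefore, FIRST(R) = {1, 2}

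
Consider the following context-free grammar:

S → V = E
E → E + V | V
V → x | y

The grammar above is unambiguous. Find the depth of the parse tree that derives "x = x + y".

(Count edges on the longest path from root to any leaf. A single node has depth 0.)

4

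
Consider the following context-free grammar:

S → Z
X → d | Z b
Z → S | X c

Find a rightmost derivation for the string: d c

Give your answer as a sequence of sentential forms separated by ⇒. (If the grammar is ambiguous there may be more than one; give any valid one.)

S ⇒ Z ⇒ X c ⇒ d c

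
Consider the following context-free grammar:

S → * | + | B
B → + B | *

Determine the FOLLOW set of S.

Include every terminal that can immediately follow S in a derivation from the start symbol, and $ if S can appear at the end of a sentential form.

We compute FOLLOW(S) using the standard algorithm.
FOLLOW(S) starts with {$}.
FIRST(B) = {*, +}
FIRST(S) = {*, +}
FOLLOW(B) = {$}
FOLLOW(S) = {$}
Therefore, FOLLOW(S) = {$}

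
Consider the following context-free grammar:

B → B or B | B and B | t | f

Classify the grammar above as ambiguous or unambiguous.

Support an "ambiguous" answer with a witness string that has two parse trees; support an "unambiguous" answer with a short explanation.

Ambiguous - the string 'f or t and t and t or f' has two distinct parse trees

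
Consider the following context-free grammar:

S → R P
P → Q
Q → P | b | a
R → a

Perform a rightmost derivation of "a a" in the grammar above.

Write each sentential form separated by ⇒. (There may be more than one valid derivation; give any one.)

S ⇒ R P ⇒ R Q ⇒ R a ⇒ a a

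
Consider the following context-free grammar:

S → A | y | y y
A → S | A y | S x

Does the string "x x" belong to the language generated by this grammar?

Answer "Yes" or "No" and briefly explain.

No - no valid derivation exists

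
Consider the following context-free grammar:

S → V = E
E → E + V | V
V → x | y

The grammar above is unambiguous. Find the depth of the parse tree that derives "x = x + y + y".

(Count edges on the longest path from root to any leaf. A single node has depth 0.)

5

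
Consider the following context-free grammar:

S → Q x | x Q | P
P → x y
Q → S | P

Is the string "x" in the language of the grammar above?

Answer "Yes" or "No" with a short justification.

No - no valid derivation exists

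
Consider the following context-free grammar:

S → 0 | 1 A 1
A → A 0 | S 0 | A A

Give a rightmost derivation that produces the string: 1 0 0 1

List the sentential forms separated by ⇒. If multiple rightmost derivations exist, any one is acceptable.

S ⇒ 1 A 1 ⇒ 1 S 0 1 ⇒ 1 0 0 1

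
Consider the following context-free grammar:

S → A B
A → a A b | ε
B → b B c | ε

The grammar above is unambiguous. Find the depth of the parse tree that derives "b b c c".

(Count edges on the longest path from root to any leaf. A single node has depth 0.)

4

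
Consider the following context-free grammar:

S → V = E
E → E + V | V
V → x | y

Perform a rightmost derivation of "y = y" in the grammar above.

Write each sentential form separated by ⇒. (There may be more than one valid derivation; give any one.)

S ⇒ V = E ⇒ V = V ⇒ V = y ⇒ y = y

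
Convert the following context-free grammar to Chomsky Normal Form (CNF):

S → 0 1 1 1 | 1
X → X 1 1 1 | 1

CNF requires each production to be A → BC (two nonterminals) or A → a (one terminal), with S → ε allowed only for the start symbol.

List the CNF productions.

T0 → 0; T1 → 1; S → 1; X → 1; S → T0 X0; X0 → T1 X1; X1 → T1 T1; X → X X2; X2 → T1 X3; X3 → T1 T1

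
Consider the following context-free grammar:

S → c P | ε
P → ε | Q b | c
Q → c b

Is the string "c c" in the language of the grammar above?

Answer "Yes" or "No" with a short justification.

Yes - a valid derivation exists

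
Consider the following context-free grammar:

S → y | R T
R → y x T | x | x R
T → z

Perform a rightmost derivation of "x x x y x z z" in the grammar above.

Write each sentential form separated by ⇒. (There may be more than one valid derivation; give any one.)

S ⇒ R T ⇒ R z ⇒ x R z ⇒ x x R z ⇒ x x x R z ⇒ x x x y x T z ⇒ x x x y x z z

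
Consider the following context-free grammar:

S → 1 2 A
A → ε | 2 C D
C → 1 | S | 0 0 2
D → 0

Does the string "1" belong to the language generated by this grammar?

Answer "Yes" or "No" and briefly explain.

No - no valid derivation exists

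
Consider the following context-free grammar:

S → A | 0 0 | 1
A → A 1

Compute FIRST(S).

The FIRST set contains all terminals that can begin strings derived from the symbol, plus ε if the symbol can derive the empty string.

We compute FIRST(S) using the standard algorithm.
FIRST(A) = {}
FIRST(S) = {0, 1}
Therefore, FIRST(S) = {0, 1}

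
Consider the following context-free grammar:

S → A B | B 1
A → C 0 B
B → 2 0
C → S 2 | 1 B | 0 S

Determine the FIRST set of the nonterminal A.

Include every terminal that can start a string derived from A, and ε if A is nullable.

We compute FIRST(A) using the standard algorithm.
FIRST(A) = {0, 1, 2}
FIRST(B) = {2}
FIRST(C) = {0, 1, 2}
FIRST(S) = {0, 1, 2}
Therefore, FIRST(A) = {0, 1, 2}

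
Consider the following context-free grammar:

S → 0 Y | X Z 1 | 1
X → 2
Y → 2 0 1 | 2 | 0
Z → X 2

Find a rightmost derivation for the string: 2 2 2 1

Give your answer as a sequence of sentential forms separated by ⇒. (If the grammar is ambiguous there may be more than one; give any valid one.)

S ⇒ X Z 1 ⇒ X X 2 1 ⇒ X 2 2 1 ⇒ 2 2 2 1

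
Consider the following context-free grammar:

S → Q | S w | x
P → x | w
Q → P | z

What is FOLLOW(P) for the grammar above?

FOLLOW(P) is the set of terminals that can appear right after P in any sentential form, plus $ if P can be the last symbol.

We compute FOLLOW(P) using the standard algorithm.
FOLLOW(S) starts with {$}.
FIRST(P) = {w, x}
FIRST(Q) = {w, x, z}
FIRST(S) = {w, x, z}
FOLLOW(P) = {$, w}
FOLLOW(Q) = {$, w}
FOLLOW(S) = {$, w}
Therefore, FOLLOW(P) = {$, w}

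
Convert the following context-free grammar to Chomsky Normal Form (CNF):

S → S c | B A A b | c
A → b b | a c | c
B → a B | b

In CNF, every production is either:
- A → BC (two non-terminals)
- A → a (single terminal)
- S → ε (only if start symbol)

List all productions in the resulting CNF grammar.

TC → c; TB → b; S → c; TA → a; A → c; B → b; S → S TC; S → B X0; X0 → A X1; X1 → A TB; A → TB TB; A → TA TC; B → TA B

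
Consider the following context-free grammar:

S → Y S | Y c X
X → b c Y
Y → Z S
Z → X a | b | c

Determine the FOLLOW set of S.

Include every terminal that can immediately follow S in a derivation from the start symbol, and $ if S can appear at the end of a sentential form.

We compute FOLLOW(S) using the standard algorithm.
FOLLOW(S) starts with {$}.
FIRST(S) = {b, c}
FIRST(X) = {b}
FIRST(Y) = {b, c}
FIRST(Z) = {b, c}
FOLLOW(S) = {$, a, b, c}
FOLLOW(X) = {$, a, b, c}
FOLLOW(Y) = {$, a, b, c}
FOLLOW(Z) = {b, c}
Therefore, FOLLOW(S) = {$, a, b, c}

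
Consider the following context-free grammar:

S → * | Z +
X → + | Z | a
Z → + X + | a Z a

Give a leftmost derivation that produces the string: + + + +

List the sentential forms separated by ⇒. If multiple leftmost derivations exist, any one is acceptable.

S ⇒ Z + ⇒ + X + + ⇒ + + + +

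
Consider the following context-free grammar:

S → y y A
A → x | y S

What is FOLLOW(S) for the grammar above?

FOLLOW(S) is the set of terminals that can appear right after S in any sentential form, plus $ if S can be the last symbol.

We compute FOLLOW(S) using the standard algorithm.
FOLLOW(S) starts with {$}.
FIRST(A) = {x, y}
FIRST(S) = {y}
FOLLOW(A) = {$}
FOLLOW(S) = {$}
Therefore, FOLLOW(S) = {$}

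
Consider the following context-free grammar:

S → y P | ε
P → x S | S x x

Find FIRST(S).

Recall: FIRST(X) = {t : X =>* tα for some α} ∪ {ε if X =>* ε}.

We compute FIRST(S) using the standard algorithm.
FIRST(P) = {x, y}
FIRST(S) = {y, ε}
Therefore, FIRST(S) = {y, ε}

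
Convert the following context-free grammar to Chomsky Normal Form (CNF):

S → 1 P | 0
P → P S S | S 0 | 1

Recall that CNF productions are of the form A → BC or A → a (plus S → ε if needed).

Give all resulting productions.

T1 → 1; S → 0; T0 → 0; P → 1; S → T1 P; P → P X0; X0 → S S; P → S T0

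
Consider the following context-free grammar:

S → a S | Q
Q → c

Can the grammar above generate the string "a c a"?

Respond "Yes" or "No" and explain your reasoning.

No - no valid derivation exists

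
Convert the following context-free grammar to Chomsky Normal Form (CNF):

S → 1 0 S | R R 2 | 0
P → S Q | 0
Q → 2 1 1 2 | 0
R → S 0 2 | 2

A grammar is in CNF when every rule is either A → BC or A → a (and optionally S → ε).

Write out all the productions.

T1 → 1; T0 → 0; T2 → 2; S → 0; P → 0; Q → 0; R → 2; S → T1 X0; X0 → T0 S; S → R X1; X1 → R T2; P → S Q; Q → T2 X2; X2 → T1 X3; X3 → T1 T2; R → S X4; X4 → T0 T2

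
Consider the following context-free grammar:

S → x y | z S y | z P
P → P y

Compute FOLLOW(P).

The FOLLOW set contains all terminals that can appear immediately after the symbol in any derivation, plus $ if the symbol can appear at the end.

We compute FOLLOW(P) using the standard algorithm.
FOLLOW(S) starts with {$}.
FIRST(P) = {}
FIRST(S) = {x, z}
FOLLOW(P) = {$, y}
FOLLOW(S) = {$, y}
Therefore, FOLLOW(P) = {$, y}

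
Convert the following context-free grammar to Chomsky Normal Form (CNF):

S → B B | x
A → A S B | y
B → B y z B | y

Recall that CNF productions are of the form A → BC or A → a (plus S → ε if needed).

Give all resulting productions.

S → x; A → y; TY → y; TZ → z; B → y; S → B B; A → A X0; X0 → S B; B → B X1; X1 → TY X2; X2 → TZ B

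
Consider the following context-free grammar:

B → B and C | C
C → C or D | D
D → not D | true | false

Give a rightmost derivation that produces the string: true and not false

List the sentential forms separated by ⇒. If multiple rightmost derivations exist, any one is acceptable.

B ⇒ B and C ⇒ B and D ⇒ B and not D ⇒ B and not false ⇒ C and not false ⇒ D and not false ⇒ true and not false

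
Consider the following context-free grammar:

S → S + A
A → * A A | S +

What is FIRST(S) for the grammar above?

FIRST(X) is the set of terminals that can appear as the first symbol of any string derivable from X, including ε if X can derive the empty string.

We compute FIRST(S) using the standard algorithm.
FIRST(A) = {*}
FIRST(S) = {}
Therefore, FIRST(S) = {}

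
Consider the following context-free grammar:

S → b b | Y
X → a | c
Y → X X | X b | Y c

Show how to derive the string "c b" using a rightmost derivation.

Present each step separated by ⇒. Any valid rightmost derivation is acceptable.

S ⇒ Y ⇒ X b ⇒ c b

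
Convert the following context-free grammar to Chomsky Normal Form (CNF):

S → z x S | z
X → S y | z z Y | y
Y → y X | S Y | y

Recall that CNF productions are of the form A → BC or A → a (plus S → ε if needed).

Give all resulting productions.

TZ → z; TX → x; S → z; TY → y; X → y; Y → y; S → TZ X0; X0 → TX S; X → S TY; X → TZ X1; X1 → TZ Y; Y → TY X; Y → S Y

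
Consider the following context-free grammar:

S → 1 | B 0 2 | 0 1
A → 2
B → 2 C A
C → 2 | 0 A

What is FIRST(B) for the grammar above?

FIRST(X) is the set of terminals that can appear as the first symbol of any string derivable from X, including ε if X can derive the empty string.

We compute FIRST(B) using the standard algorithm.
FIRST(A) = {2}
FIRST(B) = {2}
FIRST(C) = {0, 2}
FIRST(S) = {0, 1, 2}
Therefore, FIRST(B) = {2}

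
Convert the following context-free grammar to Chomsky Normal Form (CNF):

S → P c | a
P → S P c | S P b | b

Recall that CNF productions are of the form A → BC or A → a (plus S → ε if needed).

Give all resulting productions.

TC → c; S → a; TB → b; P → b; S → P TC; P → S X0; X0 → P TC; P → S X1; X1 → P TB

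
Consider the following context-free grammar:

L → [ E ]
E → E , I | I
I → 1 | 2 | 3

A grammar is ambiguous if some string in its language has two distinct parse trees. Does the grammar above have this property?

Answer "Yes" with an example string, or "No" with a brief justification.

No - the grammar is unambiguous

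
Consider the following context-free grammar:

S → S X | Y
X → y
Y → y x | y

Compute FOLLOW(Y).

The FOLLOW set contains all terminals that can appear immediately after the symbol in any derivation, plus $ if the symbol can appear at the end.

We compute FOLLOW(Y) using the standard algorithm.
FOLLOW(S) starts with {$}.
FIRST(S) = {y}
FIRST(X) = {y}
FIRST(Y) = {y}
FOLLOW(S) = {$, y}
FOLLOW(X) = {$, y}
FOLLOW(Y) = {$, y}
Therefore, FOLLOW(Y) = {$, y}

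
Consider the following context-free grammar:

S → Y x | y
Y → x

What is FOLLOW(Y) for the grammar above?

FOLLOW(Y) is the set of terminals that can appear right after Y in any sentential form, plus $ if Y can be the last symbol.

We compute FOLLOW(Y) using the standard algorithm.
FOLLOW(S) starts with {$}.
FIRST(S) = {x, y}
FIRST(Y) = {x}
FOLLOW(S) = {$}
FOLLOW(Y) = {x}
Therefore, FOLLOW(Y) = {x}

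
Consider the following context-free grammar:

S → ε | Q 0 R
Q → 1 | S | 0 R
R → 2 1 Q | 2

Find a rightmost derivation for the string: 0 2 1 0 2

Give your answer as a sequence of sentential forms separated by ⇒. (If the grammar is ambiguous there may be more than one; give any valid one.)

S ⇒ Q 0 R ⇒ Q 0 2 1 Q ⇒ Q 0 2 1 0 R ⇒ Q 0 2 1 0 2 ⇒ S 0 2 1 0 2 ⇒ 0 2 1 0 2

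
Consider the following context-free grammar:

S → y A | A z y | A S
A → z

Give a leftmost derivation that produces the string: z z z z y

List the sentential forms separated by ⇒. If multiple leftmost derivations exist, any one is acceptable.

S ⇒ A S ⇒ z S ⇒ z A S ⇒ z z S ⇒ z z A z y ⇒ z z z z y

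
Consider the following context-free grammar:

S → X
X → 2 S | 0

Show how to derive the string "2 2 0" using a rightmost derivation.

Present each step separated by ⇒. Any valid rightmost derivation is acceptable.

S ⇒ X ⇒ 2 S ⇒ 2 X ⇒ 2 2 S ⇒ 2 2 X ⇒ 2 2 0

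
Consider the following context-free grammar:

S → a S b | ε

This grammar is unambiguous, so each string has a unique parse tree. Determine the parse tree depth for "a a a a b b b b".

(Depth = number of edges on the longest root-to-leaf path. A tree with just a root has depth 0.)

5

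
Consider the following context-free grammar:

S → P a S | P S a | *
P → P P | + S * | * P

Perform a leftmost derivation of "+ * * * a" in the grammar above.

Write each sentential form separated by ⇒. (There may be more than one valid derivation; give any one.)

S ⇒ P S a ⇒ + S * S a ⇒ + * * S a ⇒ + * * * a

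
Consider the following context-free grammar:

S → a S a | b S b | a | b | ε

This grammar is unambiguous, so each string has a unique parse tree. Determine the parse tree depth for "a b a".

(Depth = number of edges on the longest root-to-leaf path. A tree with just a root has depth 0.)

2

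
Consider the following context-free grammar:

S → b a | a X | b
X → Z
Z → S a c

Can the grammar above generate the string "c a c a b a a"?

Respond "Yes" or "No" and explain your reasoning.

No - no valid derivation exists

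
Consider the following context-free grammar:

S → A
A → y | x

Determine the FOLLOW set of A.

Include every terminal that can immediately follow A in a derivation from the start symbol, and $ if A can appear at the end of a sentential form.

We compute FOLLOW(A) using the standard algorithm.
FOLLOW(S) starts with {$}.
FIRST(A) = {x, y}
FIRST(S) = {x, y}
FOLLOW(A) = {$}
FOLLOW(S) = {$}
Therefore, FOLLOW(A) = {$}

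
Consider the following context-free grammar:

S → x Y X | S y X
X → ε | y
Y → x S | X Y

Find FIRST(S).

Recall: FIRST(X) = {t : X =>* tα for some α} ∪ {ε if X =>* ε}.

We compute FIRST(S) using the standard algorithm.
FIRST(S) = {x}
FIRST(X) = {y, ε}
FIRST(Y) = {x, y}
Therefore, FIRST(S) = {x}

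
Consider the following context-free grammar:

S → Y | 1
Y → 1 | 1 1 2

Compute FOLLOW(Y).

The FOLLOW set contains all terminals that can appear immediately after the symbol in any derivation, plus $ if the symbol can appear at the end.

We compute FOLLOW(Y) using the standard algorithm.
FOLLOW(S) starts with {$}.
FIRST(S) = {1}
FIRST(Y) = {1}
FOLLOW(S) = {$}
FOLLOW(Y) = {$}
Therefore, FOLLOW(Y) = {$}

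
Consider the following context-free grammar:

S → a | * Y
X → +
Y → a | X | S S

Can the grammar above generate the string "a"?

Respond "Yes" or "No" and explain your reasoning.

Yes - a valid derivation exists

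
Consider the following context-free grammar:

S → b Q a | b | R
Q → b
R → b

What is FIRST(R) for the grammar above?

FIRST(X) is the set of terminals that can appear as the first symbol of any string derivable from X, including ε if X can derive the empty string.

We compute FIRST(R) using the standard algorithm.
FIRST(Q) = {b}
FIRST(R) = {b}
FIRST(S) = {b}
Therefore, FIRST(R) = {b}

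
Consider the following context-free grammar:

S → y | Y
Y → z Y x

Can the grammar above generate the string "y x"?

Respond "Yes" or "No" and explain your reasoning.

No - no valid derivation exists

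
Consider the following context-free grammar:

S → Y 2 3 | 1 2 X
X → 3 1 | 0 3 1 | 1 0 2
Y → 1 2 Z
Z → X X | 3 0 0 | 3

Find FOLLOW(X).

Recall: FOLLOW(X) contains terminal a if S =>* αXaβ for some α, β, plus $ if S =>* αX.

We compute FOLLOW(X) using the standard algorithm.
FOLLOW(S) starts with {$}.
FIRST(S) = {1}
FIRST(X) = {0, 1, 3}
FIRST(Y) = {1}
FIRST(Z) = {0, 1, 3}
FOLLOW(S) = {$}
FOLLOW(X) = {$, 0, 1, 2, 3}
FOLLOW(Y) = {2}
FOLLOW(Z) = {2}
Therefore, FOLLOW(X) = {$, 0, 1, 2, 3}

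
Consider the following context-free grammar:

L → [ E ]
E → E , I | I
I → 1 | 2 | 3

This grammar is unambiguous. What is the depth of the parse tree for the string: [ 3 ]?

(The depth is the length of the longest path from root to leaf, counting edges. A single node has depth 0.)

3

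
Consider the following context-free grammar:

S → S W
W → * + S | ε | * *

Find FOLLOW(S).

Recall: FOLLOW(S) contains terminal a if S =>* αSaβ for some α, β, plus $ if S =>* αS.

We compute FOLLOW(S) using the standard algorithm.
FOLLOW(S) starts with {$}.
FIRST(S) = {}
FIRST(W) = {*, ε}
FOLLOW(S) = {$, *}
FOLLOW(W) = {$, *}
Therefore, FOLLOW(S) = {$, *}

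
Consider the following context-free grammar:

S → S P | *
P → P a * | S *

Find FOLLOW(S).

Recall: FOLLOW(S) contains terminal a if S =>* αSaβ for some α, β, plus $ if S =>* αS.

We compute FOLLOW(S) using the standard algorithm.
FOLLOW(S) starts with {$}.
FIRST(P) = {*}
FIRST(S) = {*}
FOLLOW(P) = {$, *, a}
FOLLOW(S) = {$, *}
Therefore, FOLLOW(S) = {$, *}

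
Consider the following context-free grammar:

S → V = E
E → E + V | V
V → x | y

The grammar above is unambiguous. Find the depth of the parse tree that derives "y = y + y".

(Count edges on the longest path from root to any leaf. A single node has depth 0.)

4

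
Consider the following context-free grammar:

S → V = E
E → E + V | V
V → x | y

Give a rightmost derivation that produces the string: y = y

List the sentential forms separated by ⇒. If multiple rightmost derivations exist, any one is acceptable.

S ⇒ V = E ⇒ V = V ⇒ V = y ⇒ y = y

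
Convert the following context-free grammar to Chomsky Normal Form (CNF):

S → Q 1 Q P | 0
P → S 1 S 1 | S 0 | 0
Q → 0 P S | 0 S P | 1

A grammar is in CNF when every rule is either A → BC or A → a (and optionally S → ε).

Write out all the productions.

T1 → 1; S → 0; T0 → 0; P → 0; Q → 1; S → Q X0; X0 → T1 X1; X1 → Q P; P → S X2; X2 → T1 X3; X3 → S T1; P → S T0; Q → T0 X4; X4 → P S; Q → T0 X5; X5 → S P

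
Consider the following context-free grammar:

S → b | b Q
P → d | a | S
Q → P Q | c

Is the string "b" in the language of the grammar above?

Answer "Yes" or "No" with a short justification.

Yes - a valid derivation exists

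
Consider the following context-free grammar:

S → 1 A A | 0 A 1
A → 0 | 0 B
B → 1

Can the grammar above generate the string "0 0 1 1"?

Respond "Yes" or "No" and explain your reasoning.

Yes - a valid derivation exists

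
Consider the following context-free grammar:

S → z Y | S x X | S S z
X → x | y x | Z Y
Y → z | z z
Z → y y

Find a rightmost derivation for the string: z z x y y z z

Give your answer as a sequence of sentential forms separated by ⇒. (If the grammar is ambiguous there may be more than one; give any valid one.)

S ⇒ S x X ⇒ S x Z Y ⇒ S x Z z z ⇒ S x y y z z ⇒ z Y x y y z z ⇒ z z x y y z z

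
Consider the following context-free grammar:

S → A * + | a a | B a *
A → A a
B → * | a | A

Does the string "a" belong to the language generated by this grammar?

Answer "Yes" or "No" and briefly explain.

No - no valid derivation exists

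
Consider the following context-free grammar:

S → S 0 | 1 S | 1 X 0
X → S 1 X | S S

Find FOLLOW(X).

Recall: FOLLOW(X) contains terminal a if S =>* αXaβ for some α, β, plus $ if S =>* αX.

We compute FOLLOW(X) using the standard algorithm.
FOLLOW(S) starts with {$}.
FIRST(S) = {1}
FIRST(X) = {1}
FOLLOW(S) = {$, 0, 1}
FOLLOW(X) = {0}
Therefore, FOLLOW(X) = {0}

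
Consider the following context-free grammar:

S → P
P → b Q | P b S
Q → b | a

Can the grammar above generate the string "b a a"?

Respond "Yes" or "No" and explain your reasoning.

No - no valid derivation exists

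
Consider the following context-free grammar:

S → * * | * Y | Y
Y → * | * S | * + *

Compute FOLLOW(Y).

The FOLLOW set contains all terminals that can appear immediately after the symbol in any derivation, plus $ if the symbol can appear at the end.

We compute FOLLOW(Y) using the standard algorithm.
FOLLOW(S) starts with {$}.
FIRST(S) = {*}
FIRST(Y) = {*}
FOLLOW(S) = {$}
FOLLOW(Y) = {$}
Therefore, FOLLOW(Y) = {$}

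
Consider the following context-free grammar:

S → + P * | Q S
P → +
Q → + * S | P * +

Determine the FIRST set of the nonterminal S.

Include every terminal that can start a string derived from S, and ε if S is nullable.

We compute FIRST(S) using the standard algorithm.
FIRST(P) = {+}
FIRST(Q) = {+}
FIRST(S) = {+}
Therefore, FIRST(S) = {+}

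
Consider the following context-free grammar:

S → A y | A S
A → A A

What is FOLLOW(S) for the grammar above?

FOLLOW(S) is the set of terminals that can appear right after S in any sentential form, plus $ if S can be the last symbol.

We compute FOLLOW(S) using the standard algorithm.
FOLLOW(S) starts with {$}.
FIRST(A) = {}
FIRST(S) = {}
FOLLOW(A) = {y}
FOLLOW(S) = {$}
Therefore, FOLLOW(S) = {$}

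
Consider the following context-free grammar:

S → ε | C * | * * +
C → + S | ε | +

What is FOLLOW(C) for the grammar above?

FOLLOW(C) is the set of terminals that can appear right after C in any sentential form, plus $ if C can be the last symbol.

We compute FOLLOW(C) using the standard algorithm.
FOLLOW(S) starts with {$}.
FIRST(C) = {+, ε}
FIRST(S) = {*, +, ε}
FOLLOW(C) = {*}
FOLLOW(S) = {$, *}
Therefore, FOLLOW(C) = {*}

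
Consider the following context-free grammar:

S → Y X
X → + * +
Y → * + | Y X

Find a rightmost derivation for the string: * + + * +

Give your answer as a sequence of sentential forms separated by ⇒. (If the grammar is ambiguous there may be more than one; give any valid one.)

S ⇒ Y X ⇒ Y + * + ⇒ * + + * +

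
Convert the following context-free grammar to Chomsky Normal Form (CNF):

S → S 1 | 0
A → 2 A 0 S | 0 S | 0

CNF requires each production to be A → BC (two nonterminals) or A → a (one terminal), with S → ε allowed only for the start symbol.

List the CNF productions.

T1 → 1; S → 0; T2 → 2; T0 → 0; A → 0; S → S T1; A → T2 X0; X0 → A X1; X1 → T0 S; A → T0 S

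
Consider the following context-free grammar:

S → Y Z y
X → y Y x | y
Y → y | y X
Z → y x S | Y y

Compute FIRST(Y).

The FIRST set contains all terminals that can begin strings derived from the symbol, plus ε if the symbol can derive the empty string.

We compute FIRST(Y) using the standard algorithm.
FIRST(S) = {y}
FIRST(X) = {y}
FIRST(Y) = {y}
FIRST(Z) = {y}
Therefore, FIRST(Y) = {y}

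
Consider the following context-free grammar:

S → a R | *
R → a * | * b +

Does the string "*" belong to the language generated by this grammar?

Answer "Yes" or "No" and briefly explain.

Yes - a valid derivation exists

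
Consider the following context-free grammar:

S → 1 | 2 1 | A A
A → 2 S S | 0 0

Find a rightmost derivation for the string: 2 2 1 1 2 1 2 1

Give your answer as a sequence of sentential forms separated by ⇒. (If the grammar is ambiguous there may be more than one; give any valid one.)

S ⇒ A A ⇒ A 2 S S ⇒ A 2 S 2 1 ⇒ A 2 1 2 1 ⇒ 2 S S 2 1 2 1 ⇒ 2 S 1 2 1 2 1 ⇒ 2 2 1 1 2 1 2 1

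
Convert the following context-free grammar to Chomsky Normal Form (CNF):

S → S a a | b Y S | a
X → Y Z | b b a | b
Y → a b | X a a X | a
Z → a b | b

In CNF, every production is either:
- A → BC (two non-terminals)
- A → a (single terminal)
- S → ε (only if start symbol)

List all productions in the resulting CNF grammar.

TA → a; TB → b; S → a; X → b; Y → a; Z → b; S → S X0; X0 → TA TA; S → TB X1; X1 → Y S; X → Y Z; X → TB X2; X2 → TB TA; Y → TA TB; Y → X X3; X3 → TA X4; X4 → TA X; Z → TA TB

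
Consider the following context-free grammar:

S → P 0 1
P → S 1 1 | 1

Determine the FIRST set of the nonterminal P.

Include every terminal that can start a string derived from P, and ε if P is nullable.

We compute FIRST(P) using the standard algorithm.
FIRST(P) = {1}
FIRST(S) = {1}
Therefore, FIRST(P) = {1}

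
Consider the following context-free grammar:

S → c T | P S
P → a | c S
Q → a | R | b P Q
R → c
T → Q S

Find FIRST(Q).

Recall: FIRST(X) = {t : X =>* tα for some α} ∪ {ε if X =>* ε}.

We compute FIRST(Q) using the standard algorithm.
FIRST(P) = {a, c}
FIRST(Q) = {a, b, c}
FIRST(R) = {c}
FIRST(S) = {a, c}
FIRST(T) = {a, b, c}
Therefore, FIRST(Q) = {a, b, c}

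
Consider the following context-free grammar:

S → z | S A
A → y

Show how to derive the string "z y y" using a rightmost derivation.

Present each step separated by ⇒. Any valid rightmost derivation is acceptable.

S ⇒ S A ⇒ S y ⇒ S A y ⇒ S y y ⇒ z y y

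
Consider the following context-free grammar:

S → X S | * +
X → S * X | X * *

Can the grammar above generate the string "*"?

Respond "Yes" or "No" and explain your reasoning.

No - no valid derivation exists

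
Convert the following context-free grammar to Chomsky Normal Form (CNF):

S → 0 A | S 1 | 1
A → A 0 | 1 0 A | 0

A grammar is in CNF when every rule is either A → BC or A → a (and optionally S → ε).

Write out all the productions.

T0 → 0; T1 → 1; S → 1; A → 0; S → T0 A; S → S T1; A → A T0; A → T1 X0; X0 → T0 A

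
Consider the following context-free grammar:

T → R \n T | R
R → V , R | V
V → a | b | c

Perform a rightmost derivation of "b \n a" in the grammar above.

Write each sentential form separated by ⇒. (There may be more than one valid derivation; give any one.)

T ⇒ R \n T ⇒ R \n R ⇒ R \n V ⇒ R \n a ⇒ V \n a ⇒ b \n a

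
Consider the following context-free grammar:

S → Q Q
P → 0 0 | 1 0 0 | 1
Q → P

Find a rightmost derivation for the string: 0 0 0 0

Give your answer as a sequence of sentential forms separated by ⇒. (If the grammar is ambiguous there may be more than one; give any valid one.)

S ⇒ Q Q ⇒ Q P ⇒ Q 0 0 ⇒ P 0 0 ⇒ 0 0 0 0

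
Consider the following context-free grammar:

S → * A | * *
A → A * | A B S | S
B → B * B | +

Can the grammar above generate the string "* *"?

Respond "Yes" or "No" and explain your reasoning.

Yes - a valid derivation exists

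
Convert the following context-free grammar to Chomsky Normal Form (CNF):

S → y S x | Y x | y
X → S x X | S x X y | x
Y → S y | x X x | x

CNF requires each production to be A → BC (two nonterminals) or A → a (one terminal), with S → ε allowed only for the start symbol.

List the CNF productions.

TY → y; TX → x; S → y; X → x; Y → x; S → TY X0; X0 → S TX; S → Y TX; X → S X1; X1 → TX X; X → S X2; X2 → TX X3; X3 → X TY; Y → S TY; Y → TX X4; X4 → X TX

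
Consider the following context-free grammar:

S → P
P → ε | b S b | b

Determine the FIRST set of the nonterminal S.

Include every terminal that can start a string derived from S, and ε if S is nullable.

We compute FIRST(S) using the standard algorithm.
FIRST(P) = {b, ε}
FIRST(S) = {b, ε}
Therefore, FIRST(S) = {b, ε}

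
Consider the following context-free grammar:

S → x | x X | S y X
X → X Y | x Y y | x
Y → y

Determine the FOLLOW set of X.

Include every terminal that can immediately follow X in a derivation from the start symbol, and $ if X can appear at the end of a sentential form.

We compute FOLLOW(X) using the standard algorithm.
FOLLOW(S) starts with {$}.
FIRST(S) = {x}
FIRST(X) = {x}
FIRST(Y) = {y}
FOLLOW(S) = {$, y}
FOLLOW(X) = {$, y}
FOLLOW(Y) = {$, y}
Therefore, FOLLOW(X) = {$, y}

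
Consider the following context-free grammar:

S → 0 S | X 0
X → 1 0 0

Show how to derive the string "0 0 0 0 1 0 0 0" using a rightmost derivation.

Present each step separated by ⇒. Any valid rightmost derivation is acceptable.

S ⇒ 0 S ⇒ 0 0 S ⇒ 0 0 0 S ⇒ 0 0 0 0 S ⇒ 0 0 0 0 X 0 ⇒ 0 0 0 0 1 0 0 0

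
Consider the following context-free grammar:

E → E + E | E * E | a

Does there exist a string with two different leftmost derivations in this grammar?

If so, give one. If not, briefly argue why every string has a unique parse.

Yes - the string 'a * a * a + a * a' has two distinct leftmost derivations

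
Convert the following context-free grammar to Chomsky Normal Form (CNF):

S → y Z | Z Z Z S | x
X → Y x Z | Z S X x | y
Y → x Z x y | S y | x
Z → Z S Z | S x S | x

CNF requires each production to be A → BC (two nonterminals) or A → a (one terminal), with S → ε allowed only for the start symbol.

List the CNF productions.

TY → y; S → x; TX → x; X → y; Y → x; Z → x; S → TY Z; S → Z X0; X0 → Z X1; X1 → Z S; X → Y X2; X2 → TX Z; X → Z X3; X3 → S X4; X4 → X TX; Y → TX X5; X5 → Z X6; X6 → TX TY; Y → S TY; Z → Z X7; X7 → S Z; Z → S X8; X8 → TX S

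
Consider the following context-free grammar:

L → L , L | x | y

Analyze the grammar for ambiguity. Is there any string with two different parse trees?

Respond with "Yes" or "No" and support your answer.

Yes - the string 'y , y , x , x' has two distinct parse trees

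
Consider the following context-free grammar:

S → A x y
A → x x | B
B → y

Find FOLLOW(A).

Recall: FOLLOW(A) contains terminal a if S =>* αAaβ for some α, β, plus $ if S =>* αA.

We compute FOLLOW(A) using the standard algorithm.
FOLLOW(S) starts with {$}.
FIRST(A) = {x, y}
FIRST(B) = {y}
FIRST(S) = {x, y}
FOLLOW(A) = {x}
FOLLOW(B) = {x}
FOLLOW(S) = {$}
Therefore, FOLLOW(A) = {x}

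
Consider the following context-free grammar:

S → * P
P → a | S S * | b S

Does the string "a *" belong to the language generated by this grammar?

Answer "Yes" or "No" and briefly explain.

No - no valid derivation exists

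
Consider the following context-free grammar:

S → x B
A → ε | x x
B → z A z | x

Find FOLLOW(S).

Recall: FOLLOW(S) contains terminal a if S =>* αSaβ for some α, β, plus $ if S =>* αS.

We compute FOLLOW(S) using the standard algorithm.
FOLLOW(S) starts with {$}.
FIRST(A) = {x, ε}
FIRST(B) = {x, z}
FIRST(S) = {x}
FOLLOW(A) = {z}
FOLLOW(B) = {$}
FOLLOW(S) = {$}
Therefore, FOLLOW(S) = {$}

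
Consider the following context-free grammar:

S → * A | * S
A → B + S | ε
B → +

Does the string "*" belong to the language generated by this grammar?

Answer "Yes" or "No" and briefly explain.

Yes - a valid derivation exists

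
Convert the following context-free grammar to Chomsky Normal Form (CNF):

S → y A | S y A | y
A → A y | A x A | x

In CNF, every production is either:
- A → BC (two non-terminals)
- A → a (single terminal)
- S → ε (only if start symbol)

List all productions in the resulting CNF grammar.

TY → y; S → y; TX → x; A → x; S → TY A; S → S X0; X0 → TY A; A → A TY; A → A X1; X1 → TX A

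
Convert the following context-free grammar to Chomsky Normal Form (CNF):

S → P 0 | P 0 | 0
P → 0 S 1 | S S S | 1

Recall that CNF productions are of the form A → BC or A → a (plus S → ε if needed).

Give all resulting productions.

T0 → 0; S → 0; T1 → 1; P → 1; S → P T0; S → P T0; P → T0 X0; X0 → S T1; P → S X1; X1 → S S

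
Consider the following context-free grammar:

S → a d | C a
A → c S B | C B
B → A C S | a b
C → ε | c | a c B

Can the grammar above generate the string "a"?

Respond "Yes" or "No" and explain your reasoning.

Yes - a valid derivation exists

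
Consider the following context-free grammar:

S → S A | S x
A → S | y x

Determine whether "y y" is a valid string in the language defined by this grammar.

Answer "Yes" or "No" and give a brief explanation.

No - no valid derivation exists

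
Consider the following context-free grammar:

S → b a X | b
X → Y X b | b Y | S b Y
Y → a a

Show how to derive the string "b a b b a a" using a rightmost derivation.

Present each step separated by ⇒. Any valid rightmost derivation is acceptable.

S ⇒ b a X ⇒ b a S b Y ⇒ b a S b a a ⇒ b a b b a a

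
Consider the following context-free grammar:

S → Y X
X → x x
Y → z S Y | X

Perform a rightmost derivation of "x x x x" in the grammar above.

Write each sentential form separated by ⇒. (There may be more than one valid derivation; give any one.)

S ⇒ Y X ⇒ Y x x ⇒ X x x ⇒ x x x x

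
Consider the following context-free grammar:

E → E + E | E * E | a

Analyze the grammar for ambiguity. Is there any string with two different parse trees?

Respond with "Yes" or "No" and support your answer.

Yes - the string 'a + a + a + a' has two distinct parse trees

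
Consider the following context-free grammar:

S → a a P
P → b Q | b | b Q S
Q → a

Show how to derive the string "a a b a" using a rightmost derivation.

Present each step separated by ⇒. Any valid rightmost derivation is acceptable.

S ⇒ a a P ⇒ a a b Q ⇒ a a b a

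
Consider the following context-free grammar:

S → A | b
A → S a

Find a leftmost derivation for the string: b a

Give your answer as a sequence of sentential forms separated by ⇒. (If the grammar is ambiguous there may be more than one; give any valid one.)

S ⇒ A ⇒ S a ⇒ b a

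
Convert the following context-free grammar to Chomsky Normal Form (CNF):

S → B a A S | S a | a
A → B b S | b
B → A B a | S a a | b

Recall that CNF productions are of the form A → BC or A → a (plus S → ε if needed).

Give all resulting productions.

TA → a; S → a; TB → b; A → b; B → b; S → B X0; X0 → TA X1; X1 → A S; S → S TA; A → B X2; X2 → TB S; B → A X3; X3 → B TA; B → S X4; X4 → TA TA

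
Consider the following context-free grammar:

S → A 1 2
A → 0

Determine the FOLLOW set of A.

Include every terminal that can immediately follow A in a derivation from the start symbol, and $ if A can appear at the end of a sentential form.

We compute FOLLOW(A) using the standard algorithm.
FOLLOW(S) starts with {$}.
FIRST(A) = {0}
FIRST(S) = {0}
FOLLOW(A) = {1}
FOLLOW(S) = {$}
Therefore, FOLLOW(A) = {1}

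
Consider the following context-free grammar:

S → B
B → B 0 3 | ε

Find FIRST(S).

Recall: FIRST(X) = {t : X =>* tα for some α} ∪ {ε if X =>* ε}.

We compute FIRST(S) using the standard algorithm.
FIRST(B) = {0, ε}
FIRST(S) = {0, ε}
Therefore, FIRST(S) = {0, ε}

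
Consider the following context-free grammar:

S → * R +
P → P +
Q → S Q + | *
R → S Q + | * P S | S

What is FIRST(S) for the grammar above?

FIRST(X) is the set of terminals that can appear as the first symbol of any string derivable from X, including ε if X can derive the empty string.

We compute FIRST(S) using the standard algorithm.
FIRST(P) = {}
FIRST(Q) = {*}
FIRST(R) = {*}
FIRST(S) = {*}
Therefore, FIRST(S) = {*}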